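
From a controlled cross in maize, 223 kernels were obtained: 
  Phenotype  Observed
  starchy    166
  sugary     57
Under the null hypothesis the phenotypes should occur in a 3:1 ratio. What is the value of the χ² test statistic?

Expected counts for N = 223 under a 3:1 ratio (total parts = 4):
  starchy: 223 × 3/4 = 167.25
  sugary: 223 × 1/4 = 55.75
χ² = Σ (O − E)² / E
  starchy: (166 − 167.25)² / 167.25 = 0.0093
  sugary: (57 − 55.75)² / 55.75 = 0.0280
χ² = 0.0093 + 0.0280 = 0.0373 ≈ 0.037

0.037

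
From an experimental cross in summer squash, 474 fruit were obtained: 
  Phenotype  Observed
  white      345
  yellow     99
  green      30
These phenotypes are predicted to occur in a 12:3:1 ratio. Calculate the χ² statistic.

Expected counts for N = 474 under a 12:3:1 ratio (total parts = 16):
  white: 474 × 12/16 = 355.5
  yellow: 474 × 3/16 = 88.875
  green: 474 × 1/16 = 29.625
χ² = Σ (O − E)² / E
  white: (345 − 355.5)² / 355.5 = 0.3101
  yellow: (99 − 88.875)² / 88.875 = 1.1535
  green: (30 − 29.625)² / 29.625 = 0.0047
χ² = 0.3101 + 1.1535 + 0.0047 = 1.4683 ≈ 1.468

1.468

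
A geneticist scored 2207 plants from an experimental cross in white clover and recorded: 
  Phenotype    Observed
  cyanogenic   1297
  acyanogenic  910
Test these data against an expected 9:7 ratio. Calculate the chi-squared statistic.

5.684

Under the 9:7 hypothesis (Σ ratio = 16, N = 2207):
  cyanogenic: 2207 × 9/16 = 1241.4375
  acyanogenic: 2207 × 7/16 = 965.5625
χ² = Σ (O − E)² / E
  cyanogenic: (1297 − 1241.4375)² / 1241.4375 = 2.4868
  acyanogenic: (910 − 965.5625)² / 965.5625 = 3.1973
χ² = 2.4868 + 3.1973 = 5.6841 ≈ 5.684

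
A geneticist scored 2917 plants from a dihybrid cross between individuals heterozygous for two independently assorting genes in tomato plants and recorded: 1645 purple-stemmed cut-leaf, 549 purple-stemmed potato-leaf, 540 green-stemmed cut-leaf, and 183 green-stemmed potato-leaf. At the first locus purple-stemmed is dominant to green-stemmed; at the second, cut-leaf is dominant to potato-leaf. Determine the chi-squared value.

0.109

A dihybrid F₂ with independent assortment and complete dominance at both loci gives a 9:3:3:1 phenotypic ratio.
Under the 9:3:3:1 hypothesis (Σ ratio = 16, N = 2917):
  purple-stemmed cut-leaf: 2917 × 9/16 = 1640.8125
  purple-stemmed potato-leaf: 2917 × 3/16 = 546.9375
  green-stemmed cut-leaf: 2917 × 3/16 = 546.9375
  green-stemmed potato-leaf: 2917 × 1/16 = 182.3125
χ² = Σ (O − E)² / E
  purple-stemmed cut-leaf: (1645 − 1640.8125)² / 1640.8125 = 0.0107
  purple-stemmed potato-leaf: (549 − 546.9375)² / 546.9375 = 0.0078
  green-stemmed cut-leaf: (540 − 546.9375)² / 546.9375 = 0.0880
  green-stemmed potato-leaf: (183 − 182.3125)² / 182.3125 = 0.0026
χ² = 0.0107 + 0.0078 + 0.0880 + 0.0026 = 0.1091 ≈ 0.109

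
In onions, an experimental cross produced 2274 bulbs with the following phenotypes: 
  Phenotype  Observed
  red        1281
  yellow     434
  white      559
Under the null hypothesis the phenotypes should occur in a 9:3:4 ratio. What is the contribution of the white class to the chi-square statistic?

Total ratio parts = 16. Expected numbers out of 2274:
  red: 2274 × 9/16 = 1279.125
  yellow: 2274 × 3/16 = 426.375
  white: 2274 × 4/16 = 568.5
Contribution of white: (559 − 568.5)² / 568.5 = 0.1588

0.159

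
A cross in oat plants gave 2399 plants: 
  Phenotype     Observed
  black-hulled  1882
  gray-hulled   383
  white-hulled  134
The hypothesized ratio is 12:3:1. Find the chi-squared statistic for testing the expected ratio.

Expected counts for N = 2399 under a 12:3:1 ratio (total parts = 16):
  black-hulled: 2399 × 12/16 = 1799.25
  gray-hulled: 2399 × 3/16 = 449.8125
  white-hulled: 2399 × 1/16 = 149.9375
χ² = Σ (O − E)² / E
  black-hulled: (1882 − 1799.25)² / 1799.25 = 3.8058
  gray-hulled: (383 − 449.8125)² / 449.8125 = 9.9239
  white-hulled: (134 − 149.9375)² / 149.9375 = 1.6941
χ² = 3.8058 + 9.9239 + 1.6941 = 15.4238 ≈ 15.424

15.424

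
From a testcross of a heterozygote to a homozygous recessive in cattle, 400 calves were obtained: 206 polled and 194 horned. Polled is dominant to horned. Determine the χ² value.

0.360

A testcross of a heterozygote (Aa × aa) gives a 1:1 phenotypic ratio.
Expected counts for N = 400 under a 1:1 ratio (total parts = 2):
  polled: 400 × 1/2 = 200
  horned: 400 × 1/2 = 200
χ² = Σ (O − E)² / E
  polled: (206 − 200)² / 200 = 0.1800
  horned: (194 − 200)² / 200 = 0.1800
χ² = 0.1800 + 0.1800 = 0.360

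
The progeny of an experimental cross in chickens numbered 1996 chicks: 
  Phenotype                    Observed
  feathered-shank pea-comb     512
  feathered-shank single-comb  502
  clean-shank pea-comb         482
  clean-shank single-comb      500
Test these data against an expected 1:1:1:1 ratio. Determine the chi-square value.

0.938

Under the 1:1:1:1 hypothesis (Σ ratio = 4, N = 1996):
  feathered-shank pea-comb: 1996 × 1/4 = 499
  feathered-shank single-comb: 1996 × 1/4 = 499
  clean-shank pea-comb: 1996 × 1/4 = 499
  clean-shank single-comb: 1996 × 1/4 = 499
χ² = Σ (O − E)² / E
  feathered-shank pea-comb: (512 − 499)² / 499 = 0.3387
  feathered-shank single-comb: (502 − 499)² / 499 = 0.0180
  clean-shank pea-comb: (482 − 499)² / 499 = 0.5792
  clean-shank single-comb: (500 − 499)² / 499 = 0.0020
χ² = 0.3387 + 0.0180 + 0.5792 + 0.0020 = 0.9379 ≈ 0.938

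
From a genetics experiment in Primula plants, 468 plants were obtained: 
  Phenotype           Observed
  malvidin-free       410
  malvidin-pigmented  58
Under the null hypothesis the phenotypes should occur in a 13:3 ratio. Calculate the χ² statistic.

Total ratio parts = 16. Expected numbers out of 468:
  malvidin-free: 468 × 13/16 = 380.25
  malvidin-pigmented: 468 × 3/16 = 87.75
χ² = Σ (O − E)² / E
  malvidin-free: (410 − 380.25)² / 380.25 = 2.3276
  malvidin-pigmented: (58 − 87.75)² / 87.75 = 10.0862
χ² = 2.3276 + 10.0862 = 12.4138 ≈ 12.414

12.414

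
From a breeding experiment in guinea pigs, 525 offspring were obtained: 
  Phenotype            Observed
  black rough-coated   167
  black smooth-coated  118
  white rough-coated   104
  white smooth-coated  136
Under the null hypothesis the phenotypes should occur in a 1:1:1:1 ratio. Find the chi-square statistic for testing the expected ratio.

16.905

Expected counts for N = 525 under a 1:1:1:1 ratio (total parts = 4):
  black rough-coated: 525 × 1/4 = 131.25
  black smooth-coated: 525 × 1/4 = 131.25
  white rough-coated: 525 × 1/4 = 131.25
  white smooth-coated: 525 × 1/4 = 131.25
χ² = Σ (O − E)² / E
  black rough-coated: (167 − 131.25)² / 131.25 = 9.7376
  black smooth-coated: (118 − 131.25)² / 131.25 = 1.3376
  white rough-coated: (104 − 131.25)² / 131.25 = 5.6576
  white smooth-coated: (136 − 131.25)² / 131.25 = 0.1719
χ² = 9.7376 + 1.3376 + 5.6576 + 0.1719 = 16.9047 ≈ 16.905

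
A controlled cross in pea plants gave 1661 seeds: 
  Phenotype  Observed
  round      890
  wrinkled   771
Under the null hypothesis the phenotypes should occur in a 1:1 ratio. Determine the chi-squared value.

8.526

Total ratio parts = 2. Expected numbers out of 1661:
  round: 1661 × 1/2 = 830.5
  wrinkled: 1661 × 1/2 = 830.5
χ² = Σ (O − E)² / E
  round: (890 − 830.5)² / 830.5 = 4.2628
  wrinkled: (771 − 830.5)² / 830.5 = 4.2628
χ² = 4.2628 + 4.2628 = 8.5256 ≈ 8.526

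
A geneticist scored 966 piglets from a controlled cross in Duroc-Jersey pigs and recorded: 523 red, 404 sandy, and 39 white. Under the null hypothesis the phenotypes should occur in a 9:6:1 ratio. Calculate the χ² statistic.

Expected counts for N = 966 under a 9:6:1 ratio (total parts = 16):
  red: 966 × 9/16 = 543.375
  sandy: 966 × 6/16 = 362.25
  white: 966 × 1/16 = 60.375
χ² = Σ (O − E)² / E
  red: (523 − 543.375)² / 543.375 = 0.7640
  sandy: (404 − 362.25)² / 362.25 = 4.8118
  white: (39 − 60.375)² / 60.375 = 7.5675
χ² = 0.7640 + 4.8118 + 7.5675 = 13.1433 ≈ 13.143

13.143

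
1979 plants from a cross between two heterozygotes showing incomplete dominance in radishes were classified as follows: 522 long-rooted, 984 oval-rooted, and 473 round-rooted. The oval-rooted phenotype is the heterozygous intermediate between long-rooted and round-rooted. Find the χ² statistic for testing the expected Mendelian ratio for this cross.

2.488

With incomplete dominance, a heterozygote × heterozygote cross gives a 1:2:1 phenotypic ratio.
The 1:2:1 ratio has 4 parts, so with N = 1979 the expected counts are:
  long-rooted: 1979 × 1/4 = 494.75
  oval-rooted: 1979 × 2/4 = 989.5
  round-rooted: 1979 × 1/4 = 494.75
χ² = Σ (O − E)² / E
  long-rooted: (522 − 494.75)² / 494.75 = 1.5009
  oval-rooted: (984 − 989.5)² / 989.5 = 0.0306
  round-rooted: (473 − 494.75)² / 494.75 = 0.9562
χ² = 1.5009 + 0.0306 + 0.9562 = 2.4877 ≈ 2.488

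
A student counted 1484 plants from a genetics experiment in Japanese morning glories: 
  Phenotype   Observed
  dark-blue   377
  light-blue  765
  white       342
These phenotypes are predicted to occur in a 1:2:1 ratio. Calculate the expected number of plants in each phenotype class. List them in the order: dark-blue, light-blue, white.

371, 742, 371

Under the 1:2:1 hypothesis (Σ ratio = 4, N = 1484):
  dark-blue: 1484 × 1/4 = 371
  light-blue: 1484 × 2/4 = 742
  white: 1484 × 1/4 = 371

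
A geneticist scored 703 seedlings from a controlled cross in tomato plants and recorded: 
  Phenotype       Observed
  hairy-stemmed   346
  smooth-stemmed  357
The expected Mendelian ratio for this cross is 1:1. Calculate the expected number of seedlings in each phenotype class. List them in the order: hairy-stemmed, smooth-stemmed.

351.5, 351.5

The 1:1 ratio has 2 parts, so with N = 703 the expected counts are:
  hairy-stemmed: 703 × 1/2 = 351.5
  smooth-stemmed: 703 × 1/2 = 351.5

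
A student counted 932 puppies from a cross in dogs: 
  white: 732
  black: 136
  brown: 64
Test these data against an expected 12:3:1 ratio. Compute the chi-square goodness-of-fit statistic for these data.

Expected counts for N = 932 under a 12:3:1 ratio (total parts = 16):
  white: 932 × 12/16 = 699
  black: 932 × 3/16 = 174.75
  brown: 932 × 1/16 = 58.25
χ² = Σ (O − E)² / E
  white: (732 − 699)² / 699 = 1.5579
  black: (136 − 174.75)² / 174.75 = 8.5926
  brown: (64 − 58.25)² / 58.25 = 0.5676
χ² = 1.5579 + 8.5926 + 0.5676 = 10.7181 ≈ 10.718

10.718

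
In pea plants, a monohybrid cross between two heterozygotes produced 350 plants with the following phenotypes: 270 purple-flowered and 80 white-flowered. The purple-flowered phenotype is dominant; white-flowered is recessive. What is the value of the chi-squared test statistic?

For a monohybrid cross between heterozygotes with complete dominance, the expected phenotypic ratio is 3:1.
Under the 3:1 hypothesis (Σ ratio = 4, N = 350):
  purple-flowered: 350 × 3/4 = 262.5
  white-flowered: 350 × 1/4 = 87.5
χ² = Σ (O − E)² / E
  purple-flowered: (270 − 262.5)² / 262.5 = 0.2143
  white-flowered: (80 − 87.5)² / 87.5 = 0.6429
χ² = 0.2143 + 0.6429 = 0.8572 ≈ 0.857

0.857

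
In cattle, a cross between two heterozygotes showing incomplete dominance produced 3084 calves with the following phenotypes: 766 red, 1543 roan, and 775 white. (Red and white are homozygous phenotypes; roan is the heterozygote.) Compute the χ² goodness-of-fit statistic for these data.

0.054

With incomplete dominance, a heterozygote × heterozygote cross gives a 1:2:1 phenotypic ratio.
Expected counts for N = 3084 under a 1:2:1 ratio (total parts = 4):
  red: 3084 × 1/4 = 771
  roan: 3084 × 2/4 = 1542
  white: 3084 × 1/4 = 771
χ² = Σ (O − E)² / E
  red: (766 − 771)² / 771 = 0.0324
  roan: (1543 − 1542)² / 1542 = 0.0006
  white: (775 − 771)² / 771 = 0.0208
χ² = 0.0324 + 0.0006 + 0.0208 = 0.0538 ≈ 0.054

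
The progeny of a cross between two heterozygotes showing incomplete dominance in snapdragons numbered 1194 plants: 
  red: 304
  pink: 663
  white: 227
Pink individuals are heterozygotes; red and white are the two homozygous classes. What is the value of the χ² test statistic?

24.524

With incomplete dominance, a heterozygote × heterozygote cross gives a 1:2:1 phenotypic ratio.
Under the 1:2:1 hypothesis (Σ ratio = 4, N = 1194):
  red: 1194 × 1/4 = 298.5
  pink: 1194 × 2/4 = 597
  white: 1194 × 1/4 = 298.5
χ² = Σ (O − E)² / E
  red: (304 − 298.5)² / 298.5 = 0.1013
  pink: (663 − 597)² / 597 = 7.2965
  white: (227 − 298.5)² / 298.5 = 17.1265
χ² = 0.1013 + 7.2965 + 17.1265 = 24.5243 ≈ 24.524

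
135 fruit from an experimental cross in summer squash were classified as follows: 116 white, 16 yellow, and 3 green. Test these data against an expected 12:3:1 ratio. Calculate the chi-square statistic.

Expected counts for N = 135 under a 12:3:1 ratio (total parts = 16):
  white: 135 × 12/16 = 101.25
  yellow: 135 × 3/16 = 25.3125
  green: 135 × 1/16 = 8.4375
χ² = Σ (O − E)² / E
  white: (116 − 101.25)² / 101.25 = 2.1488
  yellow: (16 − 25.3125)² / 25.3125 = 3.4261
  green: (3 − 8.4375)² / 8.4375 = 3.5042
χ² = 2.1488 + 3.4261 + 3.5042 = 9.0791 ≈ 9.079

9.079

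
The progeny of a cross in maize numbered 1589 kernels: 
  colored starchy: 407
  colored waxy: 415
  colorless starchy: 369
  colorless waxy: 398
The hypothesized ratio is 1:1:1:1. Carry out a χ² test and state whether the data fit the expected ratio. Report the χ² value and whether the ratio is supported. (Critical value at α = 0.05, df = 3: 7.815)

Expected counts for N = 1589 under a 1:1:1:1 ratio (total parts = 4):
  colored starchy: 1589 × 1/4 = 397.25
  colored waxy: 1589 × 1/4 = 397.25
  colorless starchy: 1589 × 1/4 = 397.25
  colorless waxy: 1589 × 1/4 = 397.25
χ² = Σ (O − E)² / E
  colored starchy: (407 − 397.25)² / 397.25 = 0.2393
  colored waxy: (415 − 397.25)² / 397.25 = 0.7931
  colorless starchy: (369 − 397.25)² / 397.25 = 2.0090
  colorless waxy: (398 − 397.25)² / 397.25 = 0.0014
χ² = 0.2393 + 0.7931 + 2.0090 + 0.0014 = 3.0428 ≈ 3.043
Degrees of freedom = 4 − 1 = 3; critical value at α = 0.05 is 7.815.
Since 3.043 < 7.815, we fail to reject the null hypothesis — the data are consistent with the 1:1:1:1 ratio.

3.043; consistent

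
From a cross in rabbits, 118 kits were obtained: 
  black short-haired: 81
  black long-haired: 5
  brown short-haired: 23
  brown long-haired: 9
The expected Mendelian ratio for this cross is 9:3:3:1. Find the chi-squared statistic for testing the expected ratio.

16.870

Total ratio parts = 16. Expected numbers out of 118:
  black short-haired: 118 × 9/16 = 66.375
  black long-haired: 118 × 3/16 = 22.125
  brown short-haired: 118 × 3/16 = 22.125
  brown long-haired: 118 × 1/16 = 7.375
χ² = Σ (O − E)² / E
  black short-haired: (81 − 66.375)² / 66.375 = 3.2225
  black long-haired: (5 − 22.125)² / 22.125 = 13.2549
  brown short-haired: (23 − 22.125)² / 22.125 = 0.0346
  brown long-haired: (9 − 7.375)² / 7.375 = 0.3581
χ² = 3.2225 + 13.2549 + 0.0346 + 0.3581 = 16.8701 ≈ 16.870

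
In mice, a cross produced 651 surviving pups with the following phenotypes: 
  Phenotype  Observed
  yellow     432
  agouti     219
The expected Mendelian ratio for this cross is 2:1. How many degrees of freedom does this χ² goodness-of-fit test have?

A goodness-of-fit test with 2 phenotype classes has df = 2 − 1 = 1.

1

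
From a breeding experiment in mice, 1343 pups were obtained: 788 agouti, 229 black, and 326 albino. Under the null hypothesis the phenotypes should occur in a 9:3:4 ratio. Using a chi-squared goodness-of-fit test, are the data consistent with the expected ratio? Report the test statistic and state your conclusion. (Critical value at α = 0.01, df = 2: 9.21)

3.753; consistent

The 9:3:4 ratio has 16 parts, so with N = 1343 the expected counts are:
  agouti: 1343 × 9/16 = 755.4375
  black: 1343 × 3/16 = 251.8125
  albino: 1343 × 4/16 = 335.75
χ² = Σ (O − E)² / E
  agouti: (788 − 755.4375)² / 755.4375 = 1.4036
  black: (229 − 251.8125)² / 251.8125 = 2.0667
  albino: (326 − 335.75)² / 335.75 = 0.2831
χ² = 1.4036 + 2.0667 + 0.2831 = 3.7534 ≈ 3.753
Degrees of freedom = 3 − 1 = 2; critical value at α = 0.01 is 9.21.
Since 3.753 < 9.21, we fail to reject the null hypothesis — the data are consistent with the 9:3:4 ratio.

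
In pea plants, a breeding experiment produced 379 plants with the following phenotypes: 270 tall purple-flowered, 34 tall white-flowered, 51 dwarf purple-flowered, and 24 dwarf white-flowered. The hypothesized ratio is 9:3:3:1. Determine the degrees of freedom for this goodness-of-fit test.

3

A goodness-of-fit test with 4 phenotype classes has df = 4 − 1 = 3.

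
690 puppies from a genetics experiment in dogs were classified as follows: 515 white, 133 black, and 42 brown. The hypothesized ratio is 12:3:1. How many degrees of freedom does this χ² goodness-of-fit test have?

A goodness-of-fit test with 3 phenotype classes has df = 3 − 1 = 2.

2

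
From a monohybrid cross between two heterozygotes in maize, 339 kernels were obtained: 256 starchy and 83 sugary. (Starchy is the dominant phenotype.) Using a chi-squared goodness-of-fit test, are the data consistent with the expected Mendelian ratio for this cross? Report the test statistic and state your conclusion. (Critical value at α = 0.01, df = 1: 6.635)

For a monohybrid cross between heterozygotes with complete dominance, the expected phenotypic ratio is 3:1.
Expected counts for N = 339 under a 3:1 ratio (total parts = 4):
  starchy: 339 × 3/4 = 254.25
  sugary: 339 × 1/4 = 84.75
χ² = Σ (O − E)² / E
  starchy: (256 − 254.25)² / 254.25 = 0.0120
  sugary: (83 − 84.75)² / 84.75 = 0.0361
χ² = 0.0120 + 0.0361 = 0.0481 ≈ 0.048
Degrees of freedom = 2 − 1 = 1; critical value at α = 0.01 is 6.635.
Since 0.048 < 6.635, we fail to reject the null hypothesis — the data are consistent with the 3:1 ratio.

0.048; consistent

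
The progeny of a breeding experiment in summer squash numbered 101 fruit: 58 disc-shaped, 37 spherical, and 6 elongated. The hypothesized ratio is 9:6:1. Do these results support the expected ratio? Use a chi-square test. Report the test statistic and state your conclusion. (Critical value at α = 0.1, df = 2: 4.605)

Under the 9:6:1 hypothesis (Σ ratio = 16, N = 101):
  disc-shaped: 101 × 9/16 = 56.8125
  spherical: 101 × 6/16 = 37.875
  elongated: 101 × 1/16 = 6.3125
χ² = Σ (O − E)² / E
  disc-shaped: (58 − 56.8125)² / 56.8125 = 0.0248
  spherical: (37 − 37.875)² / 37.875 = 0.0202
  elongated: (6 − 6.3125)² / 6.3125 = 0.0155
χ² = 0.0248 + 0.0202 + 0.0155 = 0.0605 ≈ 0.061
Degrees of freedom = 3 − 1 = 2; critical value at α = 0.1 is 4.605.
Since 0.061 < 4.605, we fail to reject the null hypothesis — the data are consistent with the 9:6:1 ratio.

0.061; consistent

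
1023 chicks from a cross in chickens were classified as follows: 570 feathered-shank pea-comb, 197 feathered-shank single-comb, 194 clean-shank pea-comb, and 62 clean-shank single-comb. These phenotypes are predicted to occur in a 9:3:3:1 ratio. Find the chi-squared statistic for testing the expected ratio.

Expected counts for N = 1023 under a 9:3:3:1 ratio (total parts = 16):
  feathered-shank pea-comb: 1023 × 9/16 = 575.4375
  feathered-shank single-comb: 1023 × 3/16 = 191.8125
  clean-shank pea-comb: 1023 × 3/16 = 191.8125
  clean-shank single-comb: 1023 × 1/16 = 63.9375
χ² = Σ (O − E)² / E
  feathered-shank pea-comb: (570 − 575.4375)² / 575.4375 = 0.0514
  feathered-shank single-comb: (197 − 191.8125)² / 191.8125 = 0.1403
  clean-shank pea-comb: (194 − 191.8125)² / 191.8125 = 0.0249
  clean-shank single-comb: (62 − 63.9375)² / 63.9375 = 0.0587
χ² = 0.0514 + 0.1403 + 0.0249 + 0.0587 = 0.2753 ≈ 0.275

0.275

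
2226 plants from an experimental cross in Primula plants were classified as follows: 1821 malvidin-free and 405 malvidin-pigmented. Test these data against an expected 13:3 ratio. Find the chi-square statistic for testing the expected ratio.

0.452

Under the 13:3 hypothesis (Σ ratio = 16, N = 2226):
  malvidin-free: 2226 × 13/16 = 1808.625
  malvidin-pigmented: 2226 × 3/16 = 417.375
χ² = Σ (O − E)² / E
  malvidin-free: (1821 − 1808.625)² / 1808.625 = 0.0847
  malvidin-pigmented: (405 − 417.375)² / 417.375 = 0.3669
χ² = 0.0847 + 0.3669 = 0.4516 ≈ 0.452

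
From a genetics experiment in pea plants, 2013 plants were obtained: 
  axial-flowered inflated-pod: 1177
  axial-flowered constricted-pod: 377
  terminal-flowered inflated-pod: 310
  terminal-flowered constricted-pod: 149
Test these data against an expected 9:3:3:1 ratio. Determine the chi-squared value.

Expected counts for N = 2013 under a 9:3:3:1 ratio (total parts = 16):
  axial-flowered inflated-pod: 2013 × 9/16 = 1132.3125
  axial-flowered constricted-pod: 2013 × 3/16 = 377.4375
  terminal-flowered inflated-pod: 2013 × 3/16 = 377.4375
  terminal-flowered constricted-pod: 2013 × 1/16 = 125.8125
χ² = Σ (O − E)² / E
  axial-flowered inflated-pod: (1177 − 1132.3125)² / 1132.3125 = 1.7636
  axial-flowered constricted-pod: (377 − 377.4375)² / 377.4375 = 0.0005
  terminal-flowered inflated-pod: (310 − 377.4375)² / 377.4375 = 12.0492
  terminal-flowered constricted-pod: (149 − 125.8125)² / 125.8125 = 4.2735
χ² = 1.7636 + 0.0005 + 12.0492 + 4.2735 = 18.0868 ≈ 18.087

18.087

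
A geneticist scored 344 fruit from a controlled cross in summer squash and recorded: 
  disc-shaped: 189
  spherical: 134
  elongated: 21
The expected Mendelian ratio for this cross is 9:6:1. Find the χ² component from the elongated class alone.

Under the 9:6:1 hypothesis (Σ ratio = 16, N = 344):
  disc-shaped: 344 × 9/16 = 193.5
  spherical: 344 × 6/16 = 129
  elongated: 344 × 1/16 = 21.5
Contribution of elongated: (21 − 21.5)² / 21.5 = 0.0116

0.012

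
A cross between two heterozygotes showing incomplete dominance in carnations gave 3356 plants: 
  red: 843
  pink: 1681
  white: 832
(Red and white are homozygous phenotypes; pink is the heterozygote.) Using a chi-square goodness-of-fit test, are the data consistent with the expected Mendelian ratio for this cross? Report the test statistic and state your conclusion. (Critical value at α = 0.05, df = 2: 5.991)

0.083; consistent

With incomplete dominance, a heterozygote × heterozygote cross gives a 1:2:1 phenotypic ratio.
Total ratio parts = 4. Expected numbers out of 3356:
  red: 3356 × 1/4 = 839
  pink: 3356 × 2/4 = 1678
  white: 3356 × 1/4 = 839
χ² = Σ (O − E)² / E
  red: (843 − 839)² / 839 = 0.0191
  pink: (1681 − 1678)² / 1678 = 0.0054
  white: (832 − 839)² / 839 = 0.0584
χ² = 0.0191 + 0.0054 + 0.0584 = 0.0829 ≈ 0.083
Degrees of freedom = 3 − 1 = 2; critical value at α = 0.05 is 5.991.
Since 0.083 < 5.991, we fail to reject the null hypothesis — the data are consistent with the 1:2:1 ratio.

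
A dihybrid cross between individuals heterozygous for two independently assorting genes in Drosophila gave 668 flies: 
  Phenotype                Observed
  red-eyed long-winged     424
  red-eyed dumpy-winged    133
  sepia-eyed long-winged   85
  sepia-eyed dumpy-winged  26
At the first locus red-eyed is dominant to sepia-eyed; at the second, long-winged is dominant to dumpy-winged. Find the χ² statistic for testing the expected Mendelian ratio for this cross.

25.552

A dihybrid F₂ with independent assortment and complete dominance at both loci gives a 9:3:3:1 phenotypic ratio.
The 9:3:3:1 ratio has 16 parts, so with N = 668 the expected counts are:
  red-eyed long-winged: 668 × 9/16 = 375.75
  red-eyed dumpy-winged: 668 × 3/16 = 125.25
  sepia-eyed long-winged: 668 × 3/16 = 125.25
  sepia-eyed dumpy-winged: 668 × 1/16 = 41.75
χ² = Σ (O − E)² / E
  red-eyed long-winged: (424 − 375.75)² / 375.75 = 6.1958
  red-eyed dumpy-winged: (133 − 125.25)² / 125.25 = 0.4795
  sepia-eyed long-winged: (85 − 125.25)² / 125.25 = 12.9346
  sepia-eyed dumpy-winged: (26 − 41.75)² / 41.75 = 5.9416
χ² = 6.1958 + 0.4795 + 12.9346 + 5.9416 = 25.5515 ≈ 25.552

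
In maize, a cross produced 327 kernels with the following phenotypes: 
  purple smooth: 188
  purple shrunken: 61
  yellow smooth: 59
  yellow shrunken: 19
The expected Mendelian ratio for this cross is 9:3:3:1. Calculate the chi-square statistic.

Under the 9:3:3:1 hypothesis (Σ ratio = 16, N = 327):
  purple smooth: 327 × 9/16 = 183.9375
  purple shrunken: 327 × 3/16 = 61.3125
  yellow smooth: 327 × 3/16 = 61.3125
  yellow shrunken: 327 × 1/16 = 20.4375
χ² = Σ (O − E)² / E
  purple smooth: (188 − 183.9375)² / 183.9375 = 0.0897
  purple shrunken: (61 − 61.3125)² / 61.3125 = 0.0016
  yellow smooth: (59 − 61.3125)² / 61.3125 = 0.0872
  yellow shrunken: (19 − 20.4375)² / 20.4375 = 0.1011
χ² = 0.0897 + 0.0016 + 0.0872 + 0.1011 = 0.2796 ≈ 0.280

0.280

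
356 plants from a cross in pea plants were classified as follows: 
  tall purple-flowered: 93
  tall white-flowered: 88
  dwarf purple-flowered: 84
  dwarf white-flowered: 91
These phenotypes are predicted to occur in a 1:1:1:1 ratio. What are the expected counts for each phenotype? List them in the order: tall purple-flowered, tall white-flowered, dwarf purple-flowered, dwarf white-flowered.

The 1:1:1:1 ratio has 4 parts, so with N = 356 the expected counts are:
  tall purple-flowered: 356 × 1/4 = 89
  tall white-flowered: 356 × 1/4 = 89
  dwarf purple-flowered: 356 × 1/4 = 89
  dwarf white-flowered: 356 × 1/4 = 89

89, 89, 89, 89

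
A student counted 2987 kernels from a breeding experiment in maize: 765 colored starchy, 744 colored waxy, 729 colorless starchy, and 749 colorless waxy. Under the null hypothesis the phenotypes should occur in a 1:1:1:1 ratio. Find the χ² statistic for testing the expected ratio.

0.885

Expected counts for N = 2987 under a 1:1:1:1 ratio (total parts = 4):
  colored starchy: 2987 × 1/4 = 746.75
  colored waxy: 2987 × 1/4 = 746.75
  colorless starchy: 2987 × 1/4 = 746.75
  colorless waxy: 2987 × 1/4 = 746.75
χ² = Σ (O − E)² / E
  colored starchy: (765 − 746.75)² / 746.75 = 0.4460
  colored waxy: (744 − 746.75)² / 746.75 = 0.0101
  colorless starchy: (729 − 746.75)² / 746.75 = 0.4219
  colorless waxy: (749 − 746.75)² / 746.75 = 0.0068
χ² = 0.4460 + 0.0101 + 0.4219 + 0.0068 = 0.8848 ≈ 0.885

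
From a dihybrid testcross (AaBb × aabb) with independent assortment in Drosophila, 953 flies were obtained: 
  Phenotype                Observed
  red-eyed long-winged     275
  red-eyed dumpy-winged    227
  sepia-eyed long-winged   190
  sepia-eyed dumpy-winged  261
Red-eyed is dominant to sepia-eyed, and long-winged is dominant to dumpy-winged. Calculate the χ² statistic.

A dihybrid testcross with independent assortment gives a 1:1:1:1 ratio.
The 1:1:1:1 ratio has 4 parts, so with N = 953 the expected counts are:
  red-eyed long-winged: 953 × 1/4 = 238.25
  red-eyed dumpy-winged: 953 × 1/4 = 238.25
  sepia-eyed long-winged: 953 × 1/4 = 238.25
  sepia-eyed dumpy-winged: 953 × 1/4 = 238.25
χ² = Σ (O − E)² / E
  red-eyed long-winged: (275 − 238.25)² / 238.25 = 5.6687
  red-eyed dumpy-winged: (227 − 238.25)² / 238.25 = 0.5312
  sepia-eyed long-winged: (190 − 238.25)² / 238.25 = 9.7715
  sepia-eyed dumpy-winged: (261 − 238.25)² / 238.25 = 2.1724
χ² = 5.6687 + 0.5312 + 9.7715 + 2.1724 = 18.1438 ≈ 18.144

18.144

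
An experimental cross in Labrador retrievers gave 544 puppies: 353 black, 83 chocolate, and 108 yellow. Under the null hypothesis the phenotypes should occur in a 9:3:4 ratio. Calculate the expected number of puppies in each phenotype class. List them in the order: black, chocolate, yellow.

306, 102, 136

The 9:3:4 ratio has 16 parts, so with N = 544 the expected counts are:
  black: 544 × 9/16 = 306
  chocolate: 544 × 3/16 = 102
  yellow: 544 × 4/16 = 136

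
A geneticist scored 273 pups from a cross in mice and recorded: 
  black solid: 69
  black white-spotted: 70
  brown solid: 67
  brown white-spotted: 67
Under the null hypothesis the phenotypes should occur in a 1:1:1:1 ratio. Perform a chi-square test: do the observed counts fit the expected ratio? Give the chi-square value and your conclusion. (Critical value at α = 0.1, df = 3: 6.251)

0.099; consistent

Total ratio parts = 4. Expected numbers out of 273:
  black solid: 273 × 1/4 = 68.25
  black white-spotted: 273 × 1/4 = 68.25
  brown solid: 273 × 1/4 = 68.25
  brown white-spotted: 273 × 1/4 = 68.25
χ² = Σ (O − E)² / E
  black solid: (69 − 68.25)² / 68.25 = 0.0082
  black white-spotted: (70 − 68.25)² / 68.25 = 0.0449
  brown solid: (67 − 68.25)² / 68.25 = 0.0229
  brown white-spotted: (67 − 68.25)² / 68.25 = 0.0229
χ² = 0.0082 + 0.0449 + 0.0229 + 0.0229 = 0.0989 ≈ 0.099
Degrees of freedom = 4 − 1 = 3; critical value at α = 0.1 is 6.251.
Since 0.099 < 6.251, we fail to reject the null hypothesis — the data are consistent with the 1:1:1:1 ratio.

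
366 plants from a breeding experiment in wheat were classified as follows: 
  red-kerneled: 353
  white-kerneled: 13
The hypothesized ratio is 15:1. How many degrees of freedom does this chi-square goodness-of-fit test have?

1

A goodness-of-fit test with 2 phenotype classes has df = 2 − 1 = 1.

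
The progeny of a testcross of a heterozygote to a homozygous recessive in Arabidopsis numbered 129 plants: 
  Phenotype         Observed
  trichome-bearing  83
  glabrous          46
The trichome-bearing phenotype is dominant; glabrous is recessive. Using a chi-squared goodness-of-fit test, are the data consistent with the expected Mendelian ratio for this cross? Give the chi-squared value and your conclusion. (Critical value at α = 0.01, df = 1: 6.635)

10.612; not consistent

A testcross of a heterozygote (Aa × aa) gives a 1:1 phenotypic ratio.
The 1:1 ratio has 2 parts, so with N = 129 the expected counts are:
  trichome-bearing: 129 × 1/2 = 64.5
  glabrous: 129 × 1/2 = 64.5
χ² = Σ (O − E)² / E
  trichome-bearing: (83 − 64.5)² / 64.5 = 5.3062
  glabrous: (46 − 64.5)² / 64.5 = 5.3062
χ² = 5.3062 + 5.3062 = 10.6124 ≈ 10.612
Degrees of freedom = 2 − 1 = 1; critical value at α = 0.01 is 6.635.
Since 10.612 > 6.635, we reject the null hypothesis — the data do not fit the 1:1 ratio.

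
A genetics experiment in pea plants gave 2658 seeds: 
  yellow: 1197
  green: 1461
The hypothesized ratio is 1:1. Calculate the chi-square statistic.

26.221

The 1:1 ratio has 2 parts, so with N = 2658 the expected counts are:
  yellow: 2658 × 1/2 = 1329
  green: 2658 × 1/2 = 1329
χ² = Σ (O − E)² / E
  yellow: (1197 − 1329)² / 1329 = 13.1106
  green: (1461 − 1329)² / 1329 = 13.1106
χ² = 13.1106 + 13.1106 = 26.2212 ≈ 26.221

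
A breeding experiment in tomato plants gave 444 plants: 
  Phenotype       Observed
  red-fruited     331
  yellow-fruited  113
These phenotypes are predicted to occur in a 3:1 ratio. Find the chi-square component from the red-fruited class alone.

Under the 3:1 hypothesis (Σ ratio = 4, N = 444):
  red-fruited: 444 × 3/4 = 333
  yellow-fruited: 444 × 1/4 = 111
Contribution of red-fruited: (331 − 333)² / 333 = 0.0120

0.012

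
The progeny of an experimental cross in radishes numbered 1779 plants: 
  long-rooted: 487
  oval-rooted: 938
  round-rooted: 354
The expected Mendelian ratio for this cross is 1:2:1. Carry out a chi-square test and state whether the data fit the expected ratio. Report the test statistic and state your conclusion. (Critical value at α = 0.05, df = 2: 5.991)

Expected counts for N = 1779 under a 1:2:1 ratio (total parts = 4):
  long-rooted: 1779 × 1/4 = 444.75
  oval-rooted: 1779 × 2/4 = 889.5
  round-rooted: 1779 × 1/4 = 444.75
χ² = Σ (O − E)² / E
  long-rooted: (487 − 444.75)² / 444.75 = 4.0136
  oval-rooted: (938 − 889.5)² / 889.5 = 2.6445
  round-rooted: (354 − 444.75)² / 444.75 = 18.5173
χ² = 4.0136 + 2.6445 + 18.5173 = 25.1754 ≈ 25.175
Degrees of freedom = 3 − 1 = 2; critical value at α = 0.05 is 5.991.
Since 25.175 > 5.991, we reject the null hypothesis — the data do not fit the 1:2:1 ratio.

25.175; not consistent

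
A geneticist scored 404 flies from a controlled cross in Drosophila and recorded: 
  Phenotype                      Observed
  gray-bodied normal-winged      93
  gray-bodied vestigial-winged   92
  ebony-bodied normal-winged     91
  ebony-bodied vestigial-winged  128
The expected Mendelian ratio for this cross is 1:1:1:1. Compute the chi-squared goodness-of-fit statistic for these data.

Expected counts for N = 404 under a 1:1:1:1 ratio (total parts = 4):
  gray-bodied normal-winged: 404 × 1/4 = 101
  gray-bodied vestigial-winged: 404 × 1/4 = 101
  ebony-bodied normal-winged: 404 × 1/4 = 101
  ebony-bodied vestigial-winged: 404 × 1/4 = 101
χ² = Σ (O − E)² / E
  gray-bodied normal-winged: (93 − 101)² / 101 = 0.6337
  gray-bodied vestigial-winged: (92 − 101)² / 101 = 0.8020
  ebony-bodied normal-winged: (91 − 101)² / 101 = 0.9901
  ebony-bodied vestigial-winged: (128 − 101)² / 101 = 7.2178
χ² = 0.6337 + 0.8020 + 0.9901 + 7.2178 = 9.6436 ≈ 9.644

9.644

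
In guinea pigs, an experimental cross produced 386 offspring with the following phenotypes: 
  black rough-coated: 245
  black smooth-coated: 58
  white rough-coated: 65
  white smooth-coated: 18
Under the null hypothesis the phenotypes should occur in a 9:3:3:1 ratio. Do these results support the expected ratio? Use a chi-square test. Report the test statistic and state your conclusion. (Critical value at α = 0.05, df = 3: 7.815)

Total ratio parts = 16. Expected numbers out of 386:
  black rough-coated: 386 × 9/16 = 217.125
  black smooth-coated: 386 × 3/16 = 72.375
  white rough-coated: 386 × 3/16 = 72.375
  white smooth-coated: 386 × 1/16 = 24.125
χ² = Σ (O − E)² / E
  black rough-coated: (245 − 217.125)² / 217.125 = 3.5787
  black smooth-coated: (58 − 72.375)² / 72.375 = 2.8551
  white rough-coated: (65 − 72.375)² / 72.375 = 0.7515
  white smooth-coated: (18 − 24.125)² / 24.125 = 1.5551
χ² = 3.5787 + 2.8551 + 0.7515 + 1.5551 = 8.7404 ≈ 8.740
Degrees of freedom = 4 − 1 = 3; critical value at α = 0.05 is 7.815.
Since 8.740 > 7.815, we reject the null hypothesis — the data do not fit the 9:3:3:1 ratio.

8.740; not consistent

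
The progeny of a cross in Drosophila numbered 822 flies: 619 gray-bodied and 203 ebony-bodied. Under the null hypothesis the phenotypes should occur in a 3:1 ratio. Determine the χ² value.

Total ratio parts = 4. Expected numbers out of 822:
  gray-bodied: 822 × 3/4 = 616.5
  ebony-bodied: 822 × 1/4 = 205.5
χ² = Σ (O − E)² / E
  gray-bodied: (619 − 616.5)² / 616.5 = 0.0101
  ebony-bodied: (203 − 205.5)² / 205.5 = 0.0304
χ² = 0.0101 + 0.0304 = 0.0405 ≈ 0.041

0.041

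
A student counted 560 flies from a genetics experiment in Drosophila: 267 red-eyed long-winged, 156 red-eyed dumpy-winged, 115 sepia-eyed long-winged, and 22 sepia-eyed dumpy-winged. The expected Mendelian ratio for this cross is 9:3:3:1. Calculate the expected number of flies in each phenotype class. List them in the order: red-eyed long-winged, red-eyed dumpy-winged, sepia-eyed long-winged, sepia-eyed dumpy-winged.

315, 105, 105, 35

The 9:3:3:1 ratio has 16 parts, so with N = 560 the expected counts are:
  red-eyed long-winged: 560 × 9/16 = 315
  red-eyed dumpy-winged: 560 × 3/16 = 105
  sepia-eyed long-winged: 560 × 3/16 = 105
  sepia-eyed dumpy-winged: 560 × 1/16 = 35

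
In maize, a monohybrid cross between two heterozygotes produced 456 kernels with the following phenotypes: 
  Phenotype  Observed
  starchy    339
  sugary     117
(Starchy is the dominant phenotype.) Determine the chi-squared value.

0.105

For a monohybrid cross between heterozygotes with complete dominance, the expected phenotypic ratio is 3:1.
Total ratio parts = 4. Expected numbers out of 456:
  starchy: 456 × 3/4 = 342
  sugary: 456 × 1/4 = 114
χ² = Σ (O − E)² / E
  starchy: (339 − 342)² / 342 = 0.0263
  sugary: (117 − 114)² / 114 = 0.0789
χ² = 0.0263 + 0.0789 = 0.1052 ≈ 0.105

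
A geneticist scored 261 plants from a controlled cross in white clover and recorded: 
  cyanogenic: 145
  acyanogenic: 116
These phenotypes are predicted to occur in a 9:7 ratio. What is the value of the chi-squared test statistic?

0.051

Total ratio parts = 16. Expected numbers out of 261:
  cyanogenic: 261 × 9/16 = 146.8125
  acyanogenic: 261 × 7/16 = 114.1875
χ² = Σ (O − E)² / E
  cyanogenic: (145 − 146.8125)² / 146.8125 = 0.0224
  acyanogenic: (116 − 114.1875)² / 114.1875 = 0.0288
χ² = 0.0224 + 0.0288 = 0.0512 ≈ 0.051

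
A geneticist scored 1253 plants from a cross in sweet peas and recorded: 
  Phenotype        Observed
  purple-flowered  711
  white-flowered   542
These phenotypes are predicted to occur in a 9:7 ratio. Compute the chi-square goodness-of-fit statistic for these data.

The 9:7 ratio has 16 parts, so with N = 1253 the expected counts are:
  purple-flowered: 1253 × 9/16 = 704.8125
  white-flowered: 1253 × 7/16 = 548.1875
χ² = Σ (O − E)² / E
  purple-flowered: (711 − 704.8125)² / 704.8125 = 0.0543
  white-flowered: (542 − 548.1875)² / 548.1875 = 0.0698
χ² = 0.0543 + 0.0698 = 0.1241 ≈ 0.124

0.124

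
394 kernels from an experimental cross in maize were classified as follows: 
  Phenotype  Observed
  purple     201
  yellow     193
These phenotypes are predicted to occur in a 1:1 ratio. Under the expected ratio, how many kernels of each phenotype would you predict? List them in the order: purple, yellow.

The 1:1 ratio has 2 parts, so with N = 394 the expected counts are:
  purple: 394 × 1/2 = 197
  yellow: 394 × 1/2 = 197

197, 197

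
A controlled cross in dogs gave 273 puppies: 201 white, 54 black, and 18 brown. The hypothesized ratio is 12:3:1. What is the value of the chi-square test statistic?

Expected counts for N = 273 under a 12:3:1 ratio (total parts = 16):
  white: 273 × 12/16 = 204.75
  black: 273 × 3/16 = 51.1875
  brown: 273 × 1/16 = 17.0625
χ² = Σ (O − E)² / E
  white: (201 − 204.75)² / 204.75 = 0.0687
  black: (54 − 51.1875)² / 51.1875 = 0.1545
  brown: (18 − 17.0625)² / 17.0625 = 0.0515
χ² = 0.0687 + 0.1545 + 0.0515 = 0.2747 ≈ 0.275

0.275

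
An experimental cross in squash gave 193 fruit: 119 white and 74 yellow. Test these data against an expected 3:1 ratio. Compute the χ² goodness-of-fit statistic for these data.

18.323

The 3:1 ratio has 4 parts, so with N = 193 the expected counts are:
  white: 193 × 3/4 = 144.75
  yellow: 193 × 1/4 = 48.25
χ² = Σ (O − E)² / E
  white: (119 − 144.75)² / 144.75 = 4.5807
  yellow: (74 − 48.25)² / 48.25 = 13.7422
χ² = 4.5807 + 13.7422 = 18.3229 ≈ 18.323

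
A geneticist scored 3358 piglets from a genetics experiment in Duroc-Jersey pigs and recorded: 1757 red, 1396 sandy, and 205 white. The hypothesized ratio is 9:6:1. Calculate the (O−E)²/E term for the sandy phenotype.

14.851

Expected counts for N = 3358 under a 9:6:1 ratio (total parts = 16):
  red: 3358 × 9/16 = 1888.875
  sandy: 3358 × 6/16 = 1259.25
  white: 3358 × 1/16 = 209.875
Contribution of sandy: (1396 − 1259.25)² / 1259.25 = 14.8506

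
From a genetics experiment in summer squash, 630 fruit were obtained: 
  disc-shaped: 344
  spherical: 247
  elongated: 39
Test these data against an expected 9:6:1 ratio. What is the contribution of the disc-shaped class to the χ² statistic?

0.304

The 9:6:1 ratio has 16 parts, so with N = 630 the expected counts are:
  disc-shaped: 630 × 9/16 = 354.375
  spherical: 630 × 6/16 = 236.25
  elongated: 630 × 1/16 = 39.375
Contribution of disc-shaped: (344 − 354.375)² / 354.375 = 0.3037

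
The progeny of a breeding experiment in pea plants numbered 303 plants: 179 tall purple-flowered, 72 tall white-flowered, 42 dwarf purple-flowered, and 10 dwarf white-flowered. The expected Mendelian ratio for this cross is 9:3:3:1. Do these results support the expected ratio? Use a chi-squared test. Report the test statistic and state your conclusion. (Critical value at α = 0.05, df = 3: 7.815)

Expected counts for N = 303 under a 9:3:3:1 ratio (total parts = 16):
  tall purple-flowered: 303 × 9/16 = 170.4375
  tall white-flowered: 303 × 3/16 = 56.8125
  dwarf purple-flowered: 303 × 3/16 = 56.8125
  dwarf white-flowered: 303 × 1/16 = 18.9375
χ² = Σ (O − E)² / E
  tall purple-flowered: (179 − 170.4375)² / 170.4375 = 0.4302
  tall white-flowered: (72 − 56.8125)² / 56.8125 = 4.0600
  dwarf purple-flowered: (42 − 56.8125)² / 56.8125 = 3.8620
  dwarf white-flowered: (10 − 18.9375)² / 18.9375 = 4.2180
χ² = 0.4302 + 4.0600 + 3.8620 + 4.2180 = 12.5702 ≈ 12.570
Degrees of freedom = 4 − 1 = 3; critical value at α = 0.05 is 7.815.
Since 12.570 > 7.815, we reject the null hypothesis — the data do not fit the 9:3:3:1 ratio.

12.570; not consistent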